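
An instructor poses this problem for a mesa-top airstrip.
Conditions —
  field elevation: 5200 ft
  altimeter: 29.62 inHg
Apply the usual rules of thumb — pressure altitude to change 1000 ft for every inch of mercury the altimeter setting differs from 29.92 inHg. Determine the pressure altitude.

5500 ft

Pressure correction = (29.92 − 29.62) × 1000 = +300 ft.
Pressure altitude = 5200 + (+300) = 5500 ft.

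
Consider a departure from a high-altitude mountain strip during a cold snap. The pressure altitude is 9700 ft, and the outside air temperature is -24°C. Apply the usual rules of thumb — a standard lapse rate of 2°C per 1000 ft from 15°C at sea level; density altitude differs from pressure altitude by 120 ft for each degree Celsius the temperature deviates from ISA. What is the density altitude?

7348 ft

ISA temperature at 9700 ft = 15 − 2 × (9700/1000) = -4.4°C.
ISA deviation = -24 − (-4.4) = -19.6°C.
Density altitude = 9700 + 120 × (-19.6) = 9700 + (-2352) = 7348 ft.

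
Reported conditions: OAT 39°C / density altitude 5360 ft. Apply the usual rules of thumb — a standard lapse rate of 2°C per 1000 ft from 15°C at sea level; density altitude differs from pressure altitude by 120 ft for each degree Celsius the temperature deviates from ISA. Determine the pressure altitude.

2000 ft

DA = PA + 120 × (OAT − (15 − 2·PA/1000)) = PA + 120·OAT − 1800 + 0.24·PA = 1.24·PA + 120·OAT − 1800.
So 1.24·PA = 5360 − 120 × 39 + 1800 = 2480.
PA = 2480 / 1.24 = 2000 ft.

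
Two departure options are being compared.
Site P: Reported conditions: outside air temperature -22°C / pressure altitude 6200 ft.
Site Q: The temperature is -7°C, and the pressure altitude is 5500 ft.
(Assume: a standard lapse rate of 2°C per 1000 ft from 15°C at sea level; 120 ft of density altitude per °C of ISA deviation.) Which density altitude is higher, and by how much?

Site Q by 932 ft

Site P: ISA temp = 2.6°C, deviation -24.6°C, DA = 6200 + 120 × (-24.6) = 3248 ft.
Site Q: ISA temp = 4°C, deviation -11°C, DA = 5500 + 120 × (-11) = 4180 ft.
Site Q is higher by 4180 − 3248 = 932 ft.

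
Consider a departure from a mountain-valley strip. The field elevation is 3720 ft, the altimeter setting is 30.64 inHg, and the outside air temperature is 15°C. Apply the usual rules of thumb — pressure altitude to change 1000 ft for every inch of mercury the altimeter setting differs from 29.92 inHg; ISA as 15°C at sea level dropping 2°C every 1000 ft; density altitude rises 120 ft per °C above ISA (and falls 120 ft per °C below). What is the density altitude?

3720 ft

Pressure altitude = 3720 + (29.92 − 30.64) × 1000 = 3720 + (-720) = 3000 ft.
ISA temperature at 3000 ft = 15 − 2 × (3000/1000) = 9°C.
ISA deviation = 15 − 9 = +6°C.
Density altitude = 3000 + 120 × (6) = 3720 ft.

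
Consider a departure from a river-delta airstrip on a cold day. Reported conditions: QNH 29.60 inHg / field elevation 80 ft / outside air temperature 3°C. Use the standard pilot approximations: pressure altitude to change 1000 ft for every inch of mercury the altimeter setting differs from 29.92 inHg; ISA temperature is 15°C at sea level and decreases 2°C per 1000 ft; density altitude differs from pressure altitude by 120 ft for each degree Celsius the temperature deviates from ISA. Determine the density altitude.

Pressure altitude = 80 + (29.92 − 29.60) × 1000 = 80 + (+320) = 400 ft.
ISA temperature at 400 ft = 15 − 2 × (400/1000) = 14.2°C.
ISA deviation = 3 − 14.2 = -11.2°C.
Density altitude = 400 + 120 × (-11.2) = -944 ft.

-944 ft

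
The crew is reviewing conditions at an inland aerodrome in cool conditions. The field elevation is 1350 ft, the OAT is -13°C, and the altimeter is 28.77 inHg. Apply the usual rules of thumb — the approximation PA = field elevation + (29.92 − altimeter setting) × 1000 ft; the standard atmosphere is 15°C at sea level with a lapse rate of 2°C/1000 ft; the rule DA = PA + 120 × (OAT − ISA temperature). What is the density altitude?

-260 ft

Pressure altitude = 1350 + (29.92 − 28.77) × 1000 = 1350 + (+1150) = 2500 ft.
ISA temperature at 2500 ft = 15 − 2 × (2500/1000) = 10°C.
ISA deviation = -13 − 10 = -23°C.
Density altitude = 2500 + 120 × (-23) = -260 ft.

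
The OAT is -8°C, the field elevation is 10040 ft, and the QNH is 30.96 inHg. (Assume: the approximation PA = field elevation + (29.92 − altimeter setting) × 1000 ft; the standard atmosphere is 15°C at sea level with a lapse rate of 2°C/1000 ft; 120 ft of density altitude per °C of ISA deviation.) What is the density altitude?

8400 ft

Pressure altitude = 10040 + (29.92 − 30.96) × 1000 = 10040 + (-1040) = 9000 ft.
ISA temperature at 9000 ft = 15 − 2 × (9000/1000) = -3°C.
ISA deviation = -8 − (-3) = -5°C.
Density altitude = 9000 + 120 × (-5) = 8400 ft.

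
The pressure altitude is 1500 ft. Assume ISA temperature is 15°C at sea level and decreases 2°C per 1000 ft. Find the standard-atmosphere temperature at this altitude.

12°C

ISA temperature = 15 − 2 × (1500/1000) = 15 − 3 = 12°C.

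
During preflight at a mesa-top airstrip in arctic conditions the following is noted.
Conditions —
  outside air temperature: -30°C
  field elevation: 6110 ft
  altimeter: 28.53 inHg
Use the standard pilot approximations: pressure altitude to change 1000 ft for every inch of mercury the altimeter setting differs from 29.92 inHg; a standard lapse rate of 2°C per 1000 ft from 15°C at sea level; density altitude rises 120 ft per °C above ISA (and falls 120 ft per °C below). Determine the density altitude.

3900 ft

Pressure altitude = 6110 + (29.92 − 28.53) × 1000 = 6110 + (+1390) = 7500 ft.
ISA temperature at 7500 ft = 15 − 2 × (7500/1000) = 0°C.
ISA deviation = -30 − 0 = -30°C.
Density altitude = 7500 + 120 × (-30) = 3900 ft.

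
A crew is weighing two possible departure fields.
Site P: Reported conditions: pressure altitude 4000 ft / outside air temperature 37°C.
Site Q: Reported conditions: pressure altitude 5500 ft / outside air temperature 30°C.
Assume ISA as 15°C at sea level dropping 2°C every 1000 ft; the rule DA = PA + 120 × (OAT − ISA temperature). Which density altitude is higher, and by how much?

Site P: ISA temp = 7°C, deviation +30°C, DA = 4000 + 120 × 30 = 7600 ft.
Site Q: ISA temp = 4°C, deviation +26°C, DA = 5500 + 120 × 26 = 8620 ft.
Site Q is higher by 8620 − 7600 = 1020 ft.

Site Q by 1020 ft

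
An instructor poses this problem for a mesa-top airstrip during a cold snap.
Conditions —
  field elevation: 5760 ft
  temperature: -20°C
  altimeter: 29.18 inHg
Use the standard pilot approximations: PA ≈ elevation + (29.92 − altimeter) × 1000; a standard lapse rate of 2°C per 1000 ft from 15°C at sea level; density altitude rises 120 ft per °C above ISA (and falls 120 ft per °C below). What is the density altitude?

Pressure altitude = 5760 + (29.92 − 29.18) × 1000 = 5760 + (+740) = 6500 ft.
ISA temperature at 6500 ft = 15 − 2 × (6500/1000) = 2°C.
ISA deviation = -20 − 2 = -22°C.
Density altitude = 6500 + 120 × (-22) = 3860 ft.

3860 ft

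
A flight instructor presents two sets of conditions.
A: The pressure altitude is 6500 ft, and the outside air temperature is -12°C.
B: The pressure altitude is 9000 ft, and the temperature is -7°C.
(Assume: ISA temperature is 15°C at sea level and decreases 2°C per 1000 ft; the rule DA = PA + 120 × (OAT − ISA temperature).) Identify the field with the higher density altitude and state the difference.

A: ISA temp = 2°C, deviation -14°C, DA = 6500 + 120 × (-14) = 4820 ft.
B: ISA temp = -3°C, deviation -4°C, DA = 9000 + 120 × (-4) = 8520 ft.
B is higher by 8520 − 4820 = 3700 ft.

B by 3700 ft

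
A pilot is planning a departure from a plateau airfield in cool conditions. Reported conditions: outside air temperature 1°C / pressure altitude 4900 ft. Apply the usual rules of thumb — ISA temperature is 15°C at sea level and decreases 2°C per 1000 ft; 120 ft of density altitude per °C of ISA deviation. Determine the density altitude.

4396 ft

ISA temperature at 4900 ft = 15 − 2 × (4900/1000) = 5.2°C.
ISA deviation = 1 − 5.2 = -4.2°C.
Density altitude = 4900 + 120 × (-4.2) = 4900 + (-504) = 4396 ft.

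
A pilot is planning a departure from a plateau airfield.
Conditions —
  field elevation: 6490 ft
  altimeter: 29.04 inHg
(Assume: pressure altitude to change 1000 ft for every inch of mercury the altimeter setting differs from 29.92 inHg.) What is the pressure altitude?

Pressure correction = (29.92 − 29.04) × 1000 = +880 ft.
Pressure altitude = 6490 + (+880) = 7370 ft.

7370 ft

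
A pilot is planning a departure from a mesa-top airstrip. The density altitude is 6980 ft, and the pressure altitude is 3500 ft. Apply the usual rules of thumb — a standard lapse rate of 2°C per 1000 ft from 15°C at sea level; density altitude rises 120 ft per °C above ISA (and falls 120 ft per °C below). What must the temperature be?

37°C

Density altitude − pressure altitude = 6980 − 3500 = +3480 ft.
At 120 ft/°C that is an ISA deviation of 3480/120 = +29°C.
ISA temperature at 3500 ft = 15 − 2 × (3500/1000) = 8°C.
OAT = ISA + deviation = 8 + (+29) = 37°C.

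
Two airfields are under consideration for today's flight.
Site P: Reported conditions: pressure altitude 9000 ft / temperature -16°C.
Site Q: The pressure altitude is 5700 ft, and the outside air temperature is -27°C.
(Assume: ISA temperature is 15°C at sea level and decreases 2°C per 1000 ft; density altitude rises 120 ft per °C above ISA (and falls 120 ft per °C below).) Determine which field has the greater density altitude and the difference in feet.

Site P by 5412 ft

Site P: ISA temp = -3°C, deviation -13°C, DA = 9000 + 120 × (-13) = 7440 ft.
Site Q: ISA temp = 3.6°C, deviation -30.6°C, DA = 5700 + 120 × (-30.6) = 2028 ft.
Site P is higher by 7440 − 2028 = 5412 ft.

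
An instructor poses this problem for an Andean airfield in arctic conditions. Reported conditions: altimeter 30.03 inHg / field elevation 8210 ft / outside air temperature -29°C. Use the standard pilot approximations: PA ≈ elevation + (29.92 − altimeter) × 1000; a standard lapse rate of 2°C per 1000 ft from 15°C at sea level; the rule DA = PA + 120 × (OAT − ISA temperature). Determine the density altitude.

4764 ft

Pressure altitude = 8210 + (29.92 − 30.03) × 1000 = 8210 + (-110) = 8100 ft.
ISA temperature at 8100 ft = 15 − 2 × (8100/1000) = -1.2°C.
ISA deviation = -29 − (-1.2) = -27.8°C.
Density altitude = 8100 + 120 × (-27.8) = 4764 ft.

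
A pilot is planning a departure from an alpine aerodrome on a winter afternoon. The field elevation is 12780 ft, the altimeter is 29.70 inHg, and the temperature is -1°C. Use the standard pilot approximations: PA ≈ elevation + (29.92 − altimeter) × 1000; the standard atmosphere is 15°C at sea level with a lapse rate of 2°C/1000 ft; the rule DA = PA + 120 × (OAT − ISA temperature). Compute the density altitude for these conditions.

14200 ft

Pressure altitude = 12780 + (29.92 − 29.70) × 1000 = 12780 + (+220) = 13000 ft.
ISA temperature at 13000 ft = 15 − 2 × (13000/1000) = -11°C.
ISA deviation = -1 − (-11) = +10°C.
Density altitude = 13000 + 120 × (10) = 14200 ft.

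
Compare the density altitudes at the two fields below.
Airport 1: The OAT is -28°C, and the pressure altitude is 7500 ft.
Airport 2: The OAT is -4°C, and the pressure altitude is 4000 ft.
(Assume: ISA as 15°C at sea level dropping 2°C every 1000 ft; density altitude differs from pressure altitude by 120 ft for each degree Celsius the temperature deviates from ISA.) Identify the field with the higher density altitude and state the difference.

Airport 1 by 1460 ft

Airport 1: ISA temp = 0°C, deviation -28°C, DA = 7500 + 120 × (-28) = 4140 ft.
Airport 2: ISA temp = 7°C, deviation -11°C, DA = 4000 + 120 × (-11) = 2680 ft.
Airport 1 is higher by 4140 − 2680 = 1460 ft.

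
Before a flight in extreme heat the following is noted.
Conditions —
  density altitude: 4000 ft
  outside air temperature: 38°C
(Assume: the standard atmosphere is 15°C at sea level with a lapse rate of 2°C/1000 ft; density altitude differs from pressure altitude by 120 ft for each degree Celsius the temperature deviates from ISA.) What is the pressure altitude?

1000 ft

DA = PA + 120 × (OAT − (15 − 2·PA/1000)) = PA + 120·OAT − 1800 + 0.24·PA = 1.24·PA + 120·OAT − 1800.
So 1.24·PA = 4000 − 120 × 38 + 1800 = 1240.
PA = 1240 / 1.24 = 1000 ft.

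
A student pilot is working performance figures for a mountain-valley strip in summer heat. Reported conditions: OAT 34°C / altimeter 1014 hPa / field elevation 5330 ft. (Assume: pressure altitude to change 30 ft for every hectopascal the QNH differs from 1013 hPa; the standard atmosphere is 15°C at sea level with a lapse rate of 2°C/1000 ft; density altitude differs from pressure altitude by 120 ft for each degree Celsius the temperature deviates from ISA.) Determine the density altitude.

Pressure altitude = 5330 + (1013 − 1014) × 30 = 5330 + (-30) = 5300 ft.
ISA temperature at 5300 ft = 15 − 2 × (5300/1000) = 4.4°C.
ISA deviation = 34 − 4.4 = +29.6°C.
Density altitude = 5300 + 120 × (29.6) = 8852 ft.

8852 ft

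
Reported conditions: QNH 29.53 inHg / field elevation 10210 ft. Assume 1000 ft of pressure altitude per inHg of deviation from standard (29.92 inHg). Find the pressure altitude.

10600 ft

Pressure correction = (29.92 − 29.53) × 1000 = +390 ft.
Pressure altitude = 10210 + (+390) = 10600 ft.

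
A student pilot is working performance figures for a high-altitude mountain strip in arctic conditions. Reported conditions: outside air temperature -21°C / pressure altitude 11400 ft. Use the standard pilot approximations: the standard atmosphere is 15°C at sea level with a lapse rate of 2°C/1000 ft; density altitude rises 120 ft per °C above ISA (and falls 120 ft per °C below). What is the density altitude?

9816 ft

ISA temperature at 11400 ft = 15 − 2 × (11400/1000) = -7.8°C.
ISA deviation = -21 − (-7.8) = -13.2°C.
Density altitude = 11400 + 120 × (-13.2) = 11400 + (-1584) = 9816 ft.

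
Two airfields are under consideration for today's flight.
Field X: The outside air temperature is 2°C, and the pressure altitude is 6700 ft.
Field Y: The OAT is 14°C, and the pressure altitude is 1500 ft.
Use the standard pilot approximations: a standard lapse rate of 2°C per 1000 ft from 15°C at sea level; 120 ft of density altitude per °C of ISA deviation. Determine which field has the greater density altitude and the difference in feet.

Field X by 5008 ft

Field X: ISA temp = 1.6°C, deviation +0.4°C, DA = 6700 + 120 × 0.4 = 6748 ft.
Field Y: ISA temp = 12°C, deviation +2°C, DA = 1500 + 120 × 2 = 1740 ft.
Field X is higher by 6748 − 1740 = 5008 ft.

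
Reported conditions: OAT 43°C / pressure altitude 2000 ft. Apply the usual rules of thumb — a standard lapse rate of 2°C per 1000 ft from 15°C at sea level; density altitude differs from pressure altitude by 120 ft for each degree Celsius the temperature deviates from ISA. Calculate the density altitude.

5840 ft

ISA temperature at 2000 ft = 15 − 2 × (2000/1000) = 11°C.
ISA deviation = 43 − 11 = +32°C.
Density altitude = 2000 + 120 × (32) = 2000 + (+3840) = 5840 ft.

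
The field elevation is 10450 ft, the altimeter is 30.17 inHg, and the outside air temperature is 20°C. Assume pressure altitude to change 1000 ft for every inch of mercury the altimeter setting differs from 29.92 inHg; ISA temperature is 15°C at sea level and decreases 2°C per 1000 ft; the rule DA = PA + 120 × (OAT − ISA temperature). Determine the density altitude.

Pressure altitude = 10450 + (29.92 − 30.17) × 1000 = 10450 + (-250) = 10200 ft.
ISA temperature at 10200 ft = 15 − 2 × (10200/1000) = -5.4°C.
ISA deviation = 20 − (-5.4) = +25.4°C.
Density altitude = 10200 + 120 × (25.4) = 13248 ft.

13248 ft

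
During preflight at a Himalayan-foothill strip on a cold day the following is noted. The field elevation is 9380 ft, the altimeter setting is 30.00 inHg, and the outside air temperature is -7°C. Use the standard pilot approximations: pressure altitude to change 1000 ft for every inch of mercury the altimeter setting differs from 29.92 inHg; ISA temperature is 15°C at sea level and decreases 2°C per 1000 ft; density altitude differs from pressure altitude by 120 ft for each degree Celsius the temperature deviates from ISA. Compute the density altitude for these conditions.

8892 ft

Pressure altitude = 9380 + (29.92 − 30.00) × 1000 = 9380 + (-80) = 9300 ft.
ISA temperature at 9300 ft = 15 − 2 × (9300/1000) = -3.6°C.
ISA deviation = -7 − (-3.6) = -3.4°C.
Density altitude = 9300 + 120 × (-3.4) = 8892 ft.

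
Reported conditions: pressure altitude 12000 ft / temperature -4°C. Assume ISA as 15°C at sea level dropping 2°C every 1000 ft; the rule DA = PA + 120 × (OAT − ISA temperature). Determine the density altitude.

ISA temperature at 12000 ft = 15 − 2 × (12000/1000) = -9°C.
ISA deviation = -4 − (-9) = +5°C.
Density altitude = 12000 + 120 × (5) = 12000 + (+600) = 12600 ft.

12600 ft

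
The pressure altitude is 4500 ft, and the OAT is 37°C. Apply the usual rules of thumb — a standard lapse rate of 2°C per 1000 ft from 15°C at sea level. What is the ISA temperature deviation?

ISA temperature at 4500 ft = 15 − 2 × (4500/1000) = 6°C.
Deviation = OAT − ISA = 37 − 6 = +31°C.

ISA+31°C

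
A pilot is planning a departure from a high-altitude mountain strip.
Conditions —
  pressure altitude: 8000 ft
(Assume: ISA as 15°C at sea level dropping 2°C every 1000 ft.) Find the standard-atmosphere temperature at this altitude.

-1°C

ISA temperature = 15 − 2 × (8000/1000) = 15 − 16 = -1°C.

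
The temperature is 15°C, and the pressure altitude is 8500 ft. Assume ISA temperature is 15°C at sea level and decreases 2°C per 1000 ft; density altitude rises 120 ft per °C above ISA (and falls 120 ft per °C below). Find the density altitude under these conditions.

10540 ft

ISA temperature at 8500 ft = 15 − 2 × (8500/1000) = -2°C.
ISA deviation = 15 − (-2) = +17°C.
Density altitude = 8500 + 120 × (17) = 8500 + (+2040) = 10540 ft.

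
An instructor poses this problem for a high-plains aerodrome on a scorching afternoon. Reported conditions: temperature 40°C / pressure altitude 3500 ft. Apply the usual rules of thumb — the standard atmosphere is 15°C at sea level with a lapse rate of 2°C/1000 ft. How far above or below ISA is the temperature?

ISA temperature at 3500 ft = 15 − 2 × (3500/1000) = 8°C.
Deviation = OAT − ISA = 40 − 8 = +32°C.

ISA+32°C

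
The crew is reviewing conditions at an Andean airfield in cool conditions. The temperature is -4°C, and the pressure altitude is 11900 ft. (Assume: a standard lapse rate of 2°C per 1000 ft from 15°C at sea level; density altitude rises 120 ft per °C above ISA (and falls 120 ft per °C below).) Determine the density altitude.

12476 ft

ISA temperature at 11900 ft = 15 − 2 × (11900/1000) = -8.8°C.
ISA deviation = -4 − (-8.8) = +4.8°C.
Density altitude = 11900 + 120 × (4.8) = 11900 + (+576) = 12476 ft.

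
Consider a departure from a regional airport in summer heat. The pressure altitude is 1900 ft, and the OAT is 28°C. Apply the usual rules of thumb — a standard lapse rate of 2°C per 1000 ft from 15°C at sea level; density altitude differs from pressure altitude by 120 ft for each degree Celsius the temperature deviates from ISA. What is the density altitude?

3916 ft

ISA temperature at 1900 ft = 15 − 2 × (1900/1000) = 11.2°C.
ISA deviation = 28 − 11.2 = +16.8°C.
Density altitude = 1900 + 120 × (16.8) = 1900 + (+2016) = 3916 ft.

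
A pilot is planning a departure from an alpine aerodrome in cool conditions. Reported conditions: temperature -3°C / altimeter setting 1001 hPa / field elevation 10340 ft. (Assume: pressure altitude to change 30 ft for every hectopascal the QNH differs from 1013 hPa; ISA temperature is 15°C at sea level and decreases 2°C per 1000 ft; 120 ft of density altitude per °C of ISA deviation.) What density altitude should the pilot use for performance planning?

Pressure altitude = 10340 + (1013 − 1001) × 30 = 10340 + (+360) = 10700 ft.
ISA temperature at 10700 ft = 15 − 2 × (10700/1000) = -6.4°C.
ISA deviation = -3 − (-6.4) = +3.4°C.
Density altitude = 10700 + 120 × (3.4) = 11108 ft.

11108 ft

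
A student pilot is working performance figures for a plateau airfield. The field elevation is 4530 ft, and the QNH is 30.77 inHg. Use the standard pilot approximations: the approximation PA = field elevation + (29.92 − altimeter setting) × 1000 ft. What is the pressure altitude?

3680 ft

Pressure correction = (29.92 − 30.77) × 1000 = -850 ft.
Pressure altitude = 4530 + (-850) = 3680 ft.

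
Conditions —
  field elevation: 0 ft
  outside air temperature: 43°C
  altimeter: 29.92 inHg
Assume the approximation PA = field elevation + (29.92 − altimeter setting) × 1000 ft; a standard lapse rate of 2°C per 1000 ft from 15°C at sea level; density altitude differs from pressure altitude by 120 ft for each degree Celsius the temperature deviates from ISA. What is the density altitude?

Pressure altitude = 0 + (29.92 − 29.92) × 1000 = 0 + (0) = 0 ft.
ISA temperature at 0 ft = 15 − 2 × (0/1000) = 15°C.
ISA deviation = 43 − 15 = +28°C.
Density altitude = 0 + 120 × (28) = 3360 ft.

3360 ft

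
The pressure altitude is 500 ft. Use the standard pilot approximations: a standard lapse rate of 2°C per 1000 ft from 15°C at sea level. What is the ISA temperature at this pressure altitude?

14°C

ISA temperature = 15 − 2 × (500/1000) = 15 − 1 = 14°C.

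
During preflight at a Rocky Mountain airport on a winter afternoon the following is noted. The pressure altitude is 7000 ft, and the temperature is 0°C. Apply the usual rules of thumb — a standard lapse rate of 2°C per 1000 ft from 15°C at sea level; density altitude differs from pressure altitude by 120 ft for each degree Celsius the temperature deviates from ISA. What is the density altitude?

ISA temperature at 7000 ft = 15 − 2 × (7000/1000) = 1°C.
ISA deviation = 0 − 1 = -1°C.
Density altitude = 7000 + 120 × (-1) = 7000 + (-120) = 6880 ft.

6880 ft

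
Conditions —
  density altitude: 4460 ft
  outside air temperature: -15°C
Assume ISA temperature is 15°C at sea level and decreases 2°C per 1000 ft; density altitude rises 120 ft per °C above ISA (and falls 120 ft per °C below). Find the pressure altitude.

DA = PA + 120 × (OAT − (15 − 2·PA/1000)) = PA + 120·OAT − 1800 + 0.24·PA = 1.24·PA + 120·OAT − 1800.
So 1.24·PA = 4460 − 120 × (-15) + 1800 = 8060.
PA = 8060 / 1.24 = 6500 ft.

6500 ft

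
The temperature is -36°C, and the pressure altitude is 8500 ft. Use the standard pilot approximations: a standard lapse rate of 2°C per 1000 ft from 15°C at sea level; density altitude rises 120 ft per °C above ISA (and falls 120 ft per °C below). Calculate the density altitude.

4420 ft

ISA temperature at 8500 ft = 15 − 2 × (8500/1000) = -2°C.
ISA deviation = -36 − (-2) = -34°C.
Density altitude = 8500 + 120 × (-34) = 8500 + (-4080) = 4420 ft.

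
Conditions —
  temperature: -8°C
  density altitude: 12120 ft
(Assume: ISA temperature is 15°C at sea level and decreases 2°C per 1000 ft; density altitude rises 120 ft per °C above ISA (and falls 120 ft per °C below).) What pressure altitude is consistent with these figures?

12000 ft

DA = PA + 120 × (OAT − (15 − 2·PA/1000)) = PA + 120·OAT − 1800 + 0.24·PA = 1.24·PA + 120·OAT − 1800.
So 1.24·PA = 12120 − 120 × (-8) + 1800 = 14880.
PA = 14880 / 1.24 = 12000 ft.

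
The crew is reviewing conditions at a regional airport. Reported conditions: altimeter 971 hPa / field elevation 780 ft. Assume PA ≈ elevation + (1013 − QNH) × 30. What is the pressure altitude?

2040 ft

Pressure correction = (1013 − 971) × 30 = +1260 ft.
Pressure altitude = 780 + (+1260) = 2040 ft.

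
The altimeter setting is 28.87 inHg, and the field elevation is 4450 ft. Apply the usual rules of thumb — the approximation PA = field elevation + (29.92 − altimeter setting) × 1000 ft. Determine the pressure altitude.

Pressure correction = (29.92 − 28.87) × 1000 = +1050 ft.
Pressure altitude = 4450 + (+1050) = 5500 ft.

5500 ft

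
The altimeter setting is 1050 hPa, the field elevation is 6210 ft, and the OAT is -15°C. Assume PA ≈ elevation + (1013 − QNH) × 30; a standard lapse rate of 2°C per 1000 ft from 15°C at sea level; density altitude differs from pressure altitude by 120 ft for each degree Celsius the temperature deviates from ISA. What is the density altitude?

2724 ft

Pressure altitude = 6210 + (1013 − 1050) × 30 = 6210 + (-1110) = 5100 ft.
ISA temperature at 5100 ft = 15 − 2 × (5100/1000) = 4.8°C.
ISA deviation = -15 − 4.8 = -19.8°C.
Density altitude = 5100 + 120 × (-19.8) = 2724 ft.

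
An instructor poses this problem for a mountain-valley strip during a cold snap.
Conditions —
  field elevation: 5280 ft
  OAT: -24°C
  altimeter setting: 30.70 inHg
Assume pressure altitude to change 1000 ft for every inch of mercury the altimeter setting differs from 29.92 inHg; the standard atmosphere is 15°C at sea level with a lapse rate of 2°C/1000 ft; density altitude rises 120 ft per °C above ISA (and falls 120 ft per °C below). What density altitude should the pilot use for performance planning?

Pressure altitude = 5280 + (29.92 − 30.70) × 1000 = 5280 + (-780) = 4500 ft.
ISA temperature at 4500 ft = 15 − 2 × (4500/1000) = 6°C.
ISA deviation = -24 − 6 = -30°C.
Density altitude = 4500 + 120 × (-30) = 900 ft.

900 ft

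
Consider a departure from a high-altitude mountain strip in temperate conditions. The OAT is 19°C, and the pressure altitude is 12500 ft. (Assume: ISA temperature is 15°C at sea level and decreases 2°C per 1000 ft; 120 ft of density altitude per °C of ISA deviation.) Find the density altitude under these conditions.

ISA temperature at 12500 ft = 15 − 2 × (12500/1000) = -10°C.
ISA deviation = 19 − (-10) = +29°C.
Density altitude = 12500 + 120 × (29) = 12500 + (+3480) = 15980 ft.

15980 ft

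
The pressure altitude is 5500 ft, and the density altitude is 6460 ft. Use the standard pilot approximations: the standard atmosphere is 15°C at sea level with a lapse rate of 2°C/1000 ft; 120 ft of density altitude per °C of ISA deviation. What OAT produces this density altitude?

12°C

Density altitude − pressure altitude = 6460 − 5500 = +960 ft.
At 120 ft/°C that is an ISA deviation of 960/120 = +8°C.
ISA temperature at 5500 ft = 15 − 2 × (5500/1000) = 4°C.
OAT = ISA + deviation = 4 + (+8) = 12°C.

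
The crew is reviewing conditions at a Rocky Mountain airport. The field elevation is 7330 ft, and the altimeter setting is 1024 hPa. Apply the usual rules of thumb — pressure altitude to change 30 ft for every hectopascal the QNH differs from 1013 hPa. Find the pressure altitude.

7000 ft

Pressure correction = (1013 − 1024) × 30 = -330 ft.
Pressure altitude = 7330 + (-330) = 7000 ft.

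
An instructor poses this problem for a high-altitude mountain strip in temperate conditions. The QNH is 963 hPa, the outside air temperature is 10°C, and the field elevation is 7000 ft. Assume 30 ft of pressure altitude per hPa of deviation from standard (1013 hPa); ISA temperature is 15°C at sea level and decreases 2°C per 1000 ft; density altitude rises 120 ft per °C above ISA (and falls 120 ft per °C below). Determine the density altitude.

9940 ft

Pressure altitude = 7000 + (1013 − 963) × 30 = 7000 + (+1500) = 8500 ft.
ISA temperature at 8500 ft = 15 − 2 × (8500/1000) = -2°C.
ISA deviation = 10 − (-2) = +12°C.
Density altitude = 8500 + 120 × (12) = 9940 ft.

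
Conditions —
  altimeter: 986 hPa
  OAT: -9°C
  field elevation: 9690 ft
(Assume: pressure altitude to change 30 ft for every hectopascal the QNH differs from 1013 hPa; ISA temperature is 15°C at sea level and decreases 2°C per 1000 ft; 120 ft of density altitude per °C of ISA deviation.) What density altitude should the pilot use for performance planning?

Pressure altitude = 9690 + (1013 − 986) × 30 = 9690 + (+810) = 10500 ft.
ISA temperature at 10500 ft = 15 − 2 × (10500/1000) = -6°C.
ISA deviation = -9 − (-6) = -3°C.
Density altitude = 10500 + 120 × (-3) = 10140 ft.

10140 ft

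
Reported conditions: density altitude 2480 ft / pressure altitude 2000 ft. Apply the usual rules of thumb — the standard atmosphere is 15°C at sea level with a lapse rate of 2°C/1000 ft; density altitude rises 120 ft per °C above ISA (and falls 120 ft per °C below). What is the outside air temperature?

15°C

Density altitude − pressure altitude = 2480 − 2000 = +480 ft.
At 120 ft/°C that is an ISA deviation of 480/120 = +4°C.
ISA temperature at 2000 ft = 15 − 2 × (2000/1000) = 11°C.
OAT = ISA + deviation = 11 + (+4) = 15°C.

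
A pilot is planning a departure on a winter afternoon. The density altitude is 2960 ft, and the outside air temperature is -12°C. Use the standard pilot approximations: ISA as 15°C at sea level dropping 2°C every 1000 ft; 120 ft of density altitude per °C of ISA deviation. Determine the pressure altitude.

DA = PA + 120 × (OAT − (15 − 2·PA/1000)) = PA + 120·OAT − 1800 + 0.24·PA = 1.24·PA + 120·OAT − 1800.
So 1.24·PA = 2960 − 120 × (-12) + 1800 = 6200.
PA = 6200 / 1.24 = 5000 ft.

5000 ft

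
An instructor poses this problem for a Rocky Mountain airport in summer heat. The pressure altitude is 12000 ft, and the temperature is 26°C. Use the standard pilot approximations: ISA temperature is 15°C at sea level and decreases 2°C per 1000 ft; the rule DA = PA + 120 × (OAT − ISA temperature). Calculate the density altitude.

16200 ft

ISA temperature at 12000 ft = 15 − 2 × (12000/1000) = -9°C.
ISA deviation = 26 − (-9) = +35°C.
Density altitude = 12000 + 120 × (35) = 12000 + (+4200) = 16200 ft.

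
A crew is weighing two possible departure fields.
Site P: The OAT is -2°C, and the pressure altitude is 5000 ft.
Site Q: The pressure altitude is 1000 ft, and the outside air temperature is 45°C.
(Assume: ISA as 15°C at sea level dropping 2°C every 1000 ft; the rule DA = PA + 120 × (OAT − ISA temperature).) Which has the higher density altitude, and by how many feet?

Site Q by 680 ft

Site P: ISA temp = 5°C, deviation -7°C, DA = 5000 + 120 × (-7) = 4160 ft.
Site Q: ISA temp = 13°C, deviation +32°C, DA = 1000 + 120 × 32 = 4840 ft.
Site Q is higher by 4840 − 4160 = 680 ft.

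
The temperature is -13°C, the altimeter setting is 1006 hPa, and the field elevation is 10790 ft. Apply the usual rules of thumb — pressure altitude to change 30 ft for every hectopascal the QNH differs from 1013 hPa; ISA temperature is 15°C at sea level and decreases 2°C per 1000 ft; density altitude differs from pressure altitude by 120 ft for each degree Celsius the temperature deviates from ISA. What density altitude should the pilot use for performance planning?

Pressure altitude = 10790 + (1013 − 1006) × 30 = 10790 + (+210) = 11000 ft.
ISA temperature at 11000 ft = 15 − 2 × (11000/1000) = -7°C.
ISA deviation = -13 − (-7) = -6°C.
Density altitude = 11000 + 120 × (-6) = 10280 ft.

10280 ft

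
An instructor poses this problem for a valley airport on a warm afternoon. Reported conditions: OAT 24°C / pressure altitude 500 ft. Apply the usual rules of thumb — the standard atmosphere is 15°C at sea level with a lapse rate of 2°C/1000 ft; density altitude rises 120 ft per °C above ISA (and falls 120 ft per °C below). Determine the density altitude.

ISA temperature at 500 ft = 15 − 2 × (500/1000) = 14°C.
ISA deviation = 24 − 14 = +10°C.
Density altitude = 500 + 120 × (10) = 500 + (+1200) = 1700 ft.

1700 ft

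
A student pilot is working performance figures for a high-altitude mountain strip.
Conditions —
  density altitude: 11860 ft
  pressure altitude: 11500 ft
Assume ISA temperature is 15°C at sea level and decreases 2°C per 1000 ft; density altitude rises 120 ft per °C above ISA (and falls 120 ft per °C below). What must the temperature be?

Density altitude − pressure altitude = 11860 − 11500 = +360 ft.
At 120 ft/°C that is an ISA deviation of 360/120 = +3°C.
ISA temperature at 11500 ft = 15 − 2 × (11500/1000) = -8°C.
OAT = ISA + deviation = -8 + (+3) = -5°C.

-5°C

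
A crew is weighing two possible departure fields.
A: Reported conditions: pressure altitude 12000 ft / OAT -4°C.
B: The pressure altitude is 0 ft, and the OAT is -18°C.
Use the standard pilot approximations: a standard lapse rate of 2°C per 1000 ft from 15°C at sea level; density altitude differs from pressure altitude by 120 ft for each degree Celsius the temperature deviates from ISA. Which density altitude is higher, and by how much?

A: ISA temp = -9°C, deviation +5°C, DA = 12000 + 120 × 5 = 12600 ft.
B: ISA temp = 15°C, deviation -33°C, DA = 0 + 120 × (-33) = -3960 ft.
A is higher by 12600 − (-3960) = 16560 ft.

A by 16560 ft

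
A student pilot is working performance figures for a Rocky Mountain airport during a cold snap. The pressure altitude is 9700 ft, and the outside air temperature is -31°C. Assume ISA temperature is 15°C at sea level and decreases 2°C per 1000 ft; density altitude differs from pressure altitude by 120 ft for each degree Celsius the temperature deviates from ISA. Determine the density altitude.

6508 ft

ISA temperature at 9700 ft = 15 − 2 × (9700/1000) = -4.4°C.
ISA deviation = -31 − (-4.4) = -26.6°C.
Density altitude = 9700 + 120 × (-26.6) = 9700 + (-3192) = 6508 ft.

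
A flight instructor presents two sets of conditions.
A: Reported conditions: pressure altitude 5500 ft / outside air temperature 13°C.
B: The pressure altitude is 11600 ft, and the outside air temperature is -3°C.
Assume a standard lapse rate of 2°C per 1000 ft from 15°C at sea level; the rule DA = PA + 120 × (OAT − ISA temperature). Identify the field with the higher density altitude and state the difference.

A: ISA temp = 4°C, deviation +9°C, DA = 5500 + 120 × 9 = 6580 ft.
B: ISA temp = -8.2°C, deviation +5.2°C, DA = 11600 + 120 × 5.2 = 12224 ft.
B is higher by 12224 − 6580 = 5644 ft.

B by 5644 ft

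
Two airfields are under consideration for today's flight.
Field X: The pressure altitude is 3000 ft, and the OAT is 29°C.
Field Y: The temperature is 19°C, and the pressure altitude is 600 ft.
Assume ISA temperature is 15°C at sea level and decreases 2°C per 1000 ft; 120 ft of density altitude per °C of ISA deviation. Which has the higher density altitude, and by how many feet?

Field X: ISA temp = 9°C, deviation +20°C, DA = 3000 + 120 × 20 = 5400 ft.
Field Y: ISA temp = 13.8°C, deviation +5.2°C, DA = 600 + 120 × 5.2 = 1224 ft.
Field X is higher by 5400 − 1224 = 4176 ft.

Field X by 4176 ft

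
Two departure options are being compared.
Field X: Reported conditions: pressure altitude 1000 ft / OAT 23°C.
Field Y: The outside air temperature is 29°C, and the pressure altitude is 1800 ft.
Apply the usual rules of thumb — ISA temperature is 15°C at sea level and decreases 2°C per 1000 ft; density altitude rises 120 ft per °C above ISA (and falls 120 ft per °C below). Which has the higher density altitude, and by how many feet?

Field Y by 1712 ft

Field X: ISA temp = 13°C, deviation +10°C, DA = 1000 + 120 × 10 = 2200 ft.
Field Y: ISA temp = 11.4°C, deviation +17.6°C, DA = 1800 + 120 × 17.6 = 3912 ft.
Field Y is higher by 3912 − 2200 = 1712 ft.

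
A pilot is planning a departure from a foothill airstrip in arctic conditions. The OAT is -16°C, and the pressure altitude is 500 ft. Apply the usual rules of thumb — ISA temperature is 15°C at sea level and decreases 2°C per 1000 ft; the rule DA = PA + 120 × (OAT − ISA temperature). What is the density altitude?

ISA temperature at 500 ft = 15 − 2 × (500/1000) = 14°C.
ISA deviation = -16 − 14 = -30°C.
Density altitude = 500 + 120 × (-30) = 500 + (-3600) = -3100 ft.

-3100 ft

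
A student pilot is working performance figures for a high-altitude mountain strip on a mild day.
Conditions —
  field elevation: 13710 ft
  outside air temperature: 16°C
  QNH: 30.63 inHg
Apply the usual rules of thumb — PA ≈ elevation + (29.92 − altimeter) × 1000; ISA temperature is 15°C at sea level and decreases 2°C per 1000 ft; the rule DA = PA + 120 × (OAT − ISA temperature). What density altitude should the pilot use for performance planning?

Pressure altitude = 13710 + (29.92 − 30.63) × 1000 = 13710 + (-710) = 13000 ft.
ISA temperature at 13000 ft = 15 − 2 × (13000/1000) = -11°C.
ISA deviation = 16 − (-11) = +27°C.
Density altitude = 13000 + 120 × (27) = 16240 ft.

16240 ft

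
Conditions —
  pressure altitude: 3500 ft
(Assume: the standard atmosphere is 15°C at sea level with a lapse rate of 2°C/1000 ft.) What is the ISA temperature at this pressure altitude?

8°C

ISA temperature = 15 − 2 × (3500/1000) = 15 − 7 = 8°C.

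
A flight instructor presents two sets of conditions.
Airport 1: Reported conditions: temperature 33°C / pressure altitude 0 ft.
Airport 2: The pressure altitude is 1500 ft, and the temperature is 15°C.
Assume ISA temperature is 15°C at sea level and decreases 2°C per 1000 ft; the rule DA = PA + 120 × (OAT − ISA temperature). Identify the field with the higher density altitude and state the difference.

Airport 1 by 300 ft

Airport 1: ISA temp = 15°C, deviation +18°C, DA = 0 + 120 × 18 = 2160 ft.
Airport 2: ISA temp = 12°C, deviation +3°C, DA = 1500 + 120 × 3 = 1860 ft.
Airport 1 is higher by 2160 − 1860 = 300 ft.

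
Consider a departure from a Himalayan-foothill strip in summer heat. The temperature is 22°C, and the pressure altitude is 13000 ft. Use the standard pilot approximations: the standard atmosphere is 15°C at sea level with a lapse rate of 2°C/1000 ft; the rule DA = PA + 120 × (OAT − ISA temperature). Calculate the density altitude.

ISA temperature at 13000 ft = 15 − 2 × (13000/1000) = -11°C.
ISA deviation = 22 − (-11) = +33°C.
Density altitude = 13000 + 120 × (33) = 13000 + (+3960) = 16960 ft.

16960 ft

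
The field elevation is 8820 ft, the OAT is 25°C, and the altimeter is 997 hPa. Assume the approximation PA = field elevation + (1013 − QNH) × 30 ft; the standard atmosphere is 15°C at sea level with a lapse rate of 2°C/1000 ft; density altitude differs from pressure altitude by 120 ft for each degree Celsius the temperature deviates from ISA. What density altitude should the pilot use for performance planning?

12732 ft

Pressure altitude = 8820 + (1013 − 997) × 30 = 8820 + (+480) = 9300 ft.
ISA temperature at 9300 ft = 15 − 2 × (9300/1000) = -3.6°C.
ISA deviation = 25 − (-3.6) = +28.6°C.
Density altitude = 9300 + 120 × (28.6) = 12732 ft.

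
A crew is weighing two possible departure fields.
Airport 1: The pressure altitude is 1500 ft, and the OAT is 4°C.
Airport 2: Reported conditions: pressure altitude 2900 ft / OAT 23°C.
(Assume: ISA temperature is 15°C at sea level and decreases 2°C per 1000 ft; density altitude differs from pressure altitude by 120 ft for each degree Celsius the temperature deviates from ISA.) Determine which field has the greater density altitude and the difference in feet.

Airport 2 by 4016 ft

Airport 1: ISA temp = 12°C, deviation -8°C, DA = 1500 + 120 × (-8) = 540 ft.
Airport 2: ISA temp = 9.2°C, deviation +13.8°C, DA = 2900 + 120 × 13.8 = 4556 ft.
Airport 2 is higher by 4556 − 540 = 4016 ft.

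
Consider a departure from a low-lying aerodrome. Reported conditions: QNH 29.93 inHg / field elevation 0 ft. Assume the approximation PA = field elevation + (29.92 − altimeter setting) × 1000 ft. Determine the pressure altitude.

-10 ft

Pressure correction = (29.92 − 29.93) × 1000 = -10 ft.
Pressure altitude = 0 + (-10) = -10 ft.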